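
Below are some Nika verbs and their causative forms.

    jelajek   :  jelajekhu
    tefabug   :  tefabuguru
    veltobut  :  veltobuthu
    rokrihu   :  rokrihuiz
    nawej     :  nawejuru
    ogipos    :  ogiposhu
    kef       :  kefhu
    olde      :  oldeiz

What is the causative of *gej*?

gejuru

Looking at the final sound of each stem: -hu when the stem ends in a voiceless consonant (*jelajek*, *veltobut*, *ogipos*, *kef*); -uru when the stem ends in a voiced consonant (*tefabug*, *nawej*); -iz when the stem ends in a vowel (*rokrihu*, *olde*).
Since the final sound of *gej* is /j/ (a voiced consonant), it takes -uru, giving *gejuru*.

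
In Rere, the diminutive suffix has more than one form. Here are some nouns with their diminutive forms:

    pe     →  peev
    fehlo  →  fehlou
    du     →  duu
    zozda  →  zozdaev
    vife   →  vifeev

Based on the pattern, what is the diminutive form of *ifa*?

The pattern is rounding harmony: -u when the last vowel of the stem is a rounded vowel (*fehlo*, *du*); -ev when the last vowel of the stem is an unrounded vowel (*pe*, *zozda*, *vife*).
*ifa*: last vowel = /a/, an unrounded vowel → -ev → *ifaev*.

ifaev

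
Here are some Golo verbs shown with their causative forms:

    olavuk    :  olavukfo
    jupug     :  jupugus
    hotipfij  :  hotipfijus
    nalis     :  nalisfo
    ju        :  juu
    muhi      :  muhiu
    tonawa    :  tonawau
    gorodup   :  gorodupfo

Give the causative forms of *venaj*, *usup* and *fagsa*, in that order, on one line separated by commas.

venajus, usupfo, fagsau

Looking at the final sound of each stem: -fo when the stem ends in a voiceless consonant (*olavuk*, *nalis*, *gorodup*); -us when the stem ends in a voiced consonant (*jupug*, *hotipfij*); -u when the stem ends in a vowel (*ju*, *muhi*, *tonawa*).
Since the final sound of *venaj* is /j/ (a voiced consonant), it takes -us, giving *venajus*.
Since the final sound of *usup* is /p/ (a voiceless consonant), it takes -fo, giving *usupfo*.
*fagsa*: final sound = /a/, a vowel → -u → *fagsau*.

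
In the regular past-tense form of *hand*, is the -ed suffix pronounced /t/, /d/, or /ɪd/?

/ɪd/

The stem *hand* ends in /t/ or /d/.
The -ed suffix is realized as /ɪd/ after /t, d/; as /t/ after other voiceless consonants; and as /d/ after other voiced sounds.
So -ed on *hand* is pronounced /ɪd/.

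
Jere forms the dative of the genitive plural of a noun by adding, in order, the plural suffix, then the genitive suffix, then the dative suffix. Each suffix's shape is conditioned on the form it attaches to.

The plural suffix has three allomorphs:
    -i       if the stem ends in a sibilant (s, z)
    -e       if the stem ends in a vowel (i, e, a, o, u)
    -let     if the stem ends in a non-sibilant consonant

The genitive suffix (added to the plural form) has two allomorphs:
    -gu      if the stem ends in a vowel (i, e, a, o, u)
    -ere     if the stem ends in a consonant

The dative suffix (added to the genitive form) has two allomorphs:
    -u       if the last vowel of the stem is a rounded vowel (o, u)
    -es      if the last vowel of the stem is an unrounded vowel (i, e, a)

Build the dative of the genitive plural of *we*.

weeguu

*we* — final sound /e/ (a vowel) → -e → *wee*.
Since the final sound of the plural form *wee* is /e/ (a vowel), it takes -gu, giving *weegu*.
Since the last vowel of the genitive form *weegu* is /u/ (a rounded vowel), it takes -u, giving *weeguu*.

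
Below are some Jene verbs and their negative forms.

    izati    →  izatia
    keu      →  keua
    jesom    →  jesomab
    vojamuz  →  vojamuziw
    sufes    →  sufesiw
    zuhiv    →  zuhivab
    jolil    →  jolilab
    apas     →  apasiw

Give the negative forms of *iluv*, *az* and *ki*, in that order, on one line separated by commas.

iluvab, aziw, kia

Looking at the final sound of each stem: -iw when the stem ends in a sibilant (*vojamuz*, *sufes*, *apas*); -ab when the stem ends in a non-sibilant consonant (*jesom*, *zuhiv*, *jolil*); -a when the stem ends in a vowel (*izati*, *keu*).
Since the final sound of *iluv* is /v/ (a non-sibilant consonant), it takes -ab, giving *iluvab*.
*az*: final sound = /z/, a sibilant → -iw → *aziw*.
Since the final sound of *ki* is /i/ (a vowel), it takes -a, giving *kia*.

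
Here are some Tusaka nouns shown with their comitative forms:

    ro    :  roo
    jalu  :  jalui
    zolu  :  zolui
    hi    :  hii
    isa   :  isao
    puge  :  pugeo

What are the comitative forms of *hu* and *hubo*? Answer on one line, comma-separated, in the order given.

The suffix is conditioned by the last vowel: -i when the last vowel of the stem is a high vowel (*jalu*, *zolu*, *hi*); -o when the last vowel of the stem is a non-high vowel (*ro*, *isa*, *puge*).
The last vowel of *hu* is /u/, which is a high vowel, so the suffix is -i, giving *hui*.
*hubo*: last vowel = /o/, a non-high vowel → -o → *huboo*.

hui, huboo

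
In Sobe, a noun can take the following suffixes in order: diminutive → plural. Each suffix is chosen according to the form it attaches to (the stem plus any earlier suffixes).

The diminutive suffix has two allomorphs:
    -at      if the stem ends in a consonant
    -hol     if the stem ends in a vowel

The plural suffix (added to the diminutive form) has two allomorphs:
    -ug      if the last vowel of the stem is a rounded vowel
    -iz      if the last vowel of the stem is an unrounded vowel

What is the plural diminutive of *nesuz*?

The final sound of *nesuz* is /z/, which is a consonant, so the diminutive suffix is -at, giving *nesuzat*.
The last vowel of the diminutive form *nesuzat* is /a/, which is an unrounded vowel, so the plural suffix is -iz, giving *nesuzatiz*.

nesuzatiz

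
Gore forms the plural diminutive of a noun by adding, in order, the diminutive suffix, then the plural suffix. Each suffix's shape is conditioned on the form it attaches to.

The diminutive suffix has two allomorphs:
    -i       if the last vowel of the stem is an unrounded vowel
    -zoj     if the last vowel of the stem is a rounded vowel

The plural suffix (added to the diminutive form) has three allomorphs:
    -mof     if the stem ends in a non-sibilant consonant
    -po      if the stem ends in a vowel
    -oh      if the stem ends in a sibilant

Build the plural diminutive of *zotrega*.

zotregaipo

The last vowel of *zotrega* is /a/, which is an unrounded vowel, so the diminutive suffix is -i, giving *zotregai*.
The final sound of the diminutive form *zotregai* is /i/, which is a vowel, so the plural suffix is -po, giving *zotregaipo*.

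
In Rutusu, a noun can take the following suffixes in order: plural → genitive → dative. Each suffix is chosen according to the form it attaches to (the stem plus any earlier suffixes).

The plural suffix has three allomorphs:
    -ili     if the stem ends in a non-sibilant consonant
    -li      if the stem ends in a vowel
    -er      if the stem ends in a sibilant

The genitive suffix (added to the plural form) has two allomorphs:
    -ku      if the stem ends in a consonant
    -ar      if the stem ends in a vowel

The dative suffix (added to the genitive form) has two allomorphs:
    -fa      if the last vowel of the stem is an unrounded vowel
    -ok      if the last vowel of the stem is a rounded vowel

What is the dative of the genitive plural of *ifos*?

Since the final sound of *ifos* is /s/ (a sibilant), it takes -er, giving *ifoser*.
The final sound of the plural form *ifoser* is /r/, which is a consonant, so the genitive suffix is -ku, giving *ifoserku*.
The genitive form *ifoserku* — last vowel /u/ (a rounded vowel) → -ok → *ifoserkuok*.

ifoserkuok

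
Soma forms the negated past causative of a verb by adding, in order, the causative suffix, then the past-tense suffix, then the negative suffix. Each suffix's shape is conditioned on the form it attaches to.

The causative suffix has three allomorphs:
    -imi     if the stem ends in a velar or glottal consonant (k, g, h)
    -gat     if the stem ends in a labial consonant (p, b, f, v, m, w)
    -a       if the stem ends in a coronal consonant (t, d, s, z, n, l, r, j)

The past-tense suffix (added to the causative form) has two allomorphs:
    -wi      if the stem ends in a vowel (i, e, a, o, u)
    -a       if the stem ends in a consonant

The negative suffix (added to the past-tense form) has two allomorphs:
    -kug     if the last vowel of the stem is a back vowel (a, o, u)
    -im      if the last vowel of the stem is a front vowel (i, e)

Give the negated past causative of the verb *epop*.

Since the final consonant of *epop* is /p/ (labial), it takes -gat, giving *epopgat*.
Since the final sound of the causative form *epopgat* is /t/ (a consonant), it takes -a, giving *epopgata*.
The past-tense form *epopgata* — last vowel /a/ (a back vowel) → -kug → *epopgatakug*.

epopgatakug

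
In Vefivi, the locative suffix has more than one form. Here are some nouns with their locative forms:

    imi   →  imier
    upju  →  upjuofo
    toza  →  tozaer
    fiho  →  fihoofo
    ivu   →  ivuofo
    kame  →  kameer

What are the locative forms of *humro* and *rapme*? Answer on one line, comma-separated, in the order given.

humroofo, rapmeer

The alternation tracks the last vowel of the stem — -ofo when the last vowel of the stem is a rounded vowel (*upju*, *fiho*, *ivu*); -er when the last vowel of the stem is an unrounded vowel (*imi*, *toza*, *kame*).
Since the last vowel of *humro* is /o/ (a rounded vowel), it takes -ofo, giving *humroofo*.
*rapme* — last vowel /e/ (an unrounded vowel) → -er → *rapmeer*.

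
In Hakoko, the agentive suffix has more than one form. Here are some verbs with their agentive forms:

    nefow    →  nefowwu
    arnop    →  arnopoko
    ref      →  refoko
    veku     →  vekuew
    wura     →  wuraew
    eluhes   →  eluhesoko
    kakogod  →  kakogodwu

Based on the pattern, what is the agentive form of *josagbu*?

The suffix is conditioned by the final sound: -oko when the stem ends in a voiceless consonant (*arnop*, *ref*, *eluhes*); -wu when the stem ends in a voiced consonant (*nefow*, *kakogod*); -ew when the stem ends in a vowel (*veku*, *wura*).
The final sound of *josagbu* is /u/, which is a vowel, so the suffix is -ew, giving *josagbuew*.

josagbuew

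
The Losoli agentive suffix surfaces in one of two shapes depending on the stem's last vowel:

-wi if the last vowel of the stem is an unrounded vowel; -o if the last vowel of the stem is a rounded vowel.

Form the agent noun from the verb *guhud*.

guhudo

Since the last vowel of *guhud* is /u/ (a rounded vowel), it takes -o, giving *guhudo*.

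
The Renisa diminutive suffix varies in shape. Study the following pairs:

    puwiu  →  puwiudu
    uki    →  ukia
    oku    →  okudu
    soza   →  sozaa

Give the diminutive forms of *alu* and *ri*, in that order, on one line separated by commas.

The pattern is rounding harmony: -du when the last vowel of the stem is a rounded vowel (*puwiu*, *oku*); -a when the last vowel of the stem is an unrounded vowel (*uki*, *soza*).
The last vowel of *alu* is /u/, which is a rounded vowel, so the suffix is -du, giving *aludu*.
*ri*: last vowel = /i/, an unrounded vowel → -a → *ria*.

aludu, ria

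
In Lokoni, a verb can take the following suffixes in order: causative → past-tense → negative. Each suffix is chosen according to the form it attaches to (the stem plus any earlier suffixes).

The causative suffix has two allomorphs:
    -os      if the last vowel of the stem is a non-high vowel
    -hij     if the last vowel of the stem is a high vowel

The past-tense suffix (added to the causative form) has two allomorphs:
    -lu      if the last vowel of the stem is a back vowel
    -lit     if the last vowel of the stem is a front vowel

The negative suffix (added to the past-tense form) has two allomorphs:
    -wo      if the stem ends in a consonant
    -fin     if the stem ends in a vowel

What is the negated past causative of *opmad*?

opmadoslufin

*opmad*: last vowel = /a/, a non-high vowel → -os → *opmados*.
The causative form *opmados* — last vowel /o/ (a back vowel) → -lu → *opmadoslu*.
Since the final sound of the past-tense form *opmadoslu* is /u/ (a vowel), it takes -fin, giving *opmadoslufin*.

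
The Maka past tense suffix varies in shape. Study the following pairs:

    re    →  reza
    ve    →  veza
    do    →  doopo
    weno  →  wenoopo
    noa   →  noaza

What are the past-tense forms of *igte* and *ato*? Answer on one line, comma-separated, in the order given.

The alternation tracks the last vowel of the stem — -opo when the last vowel of the stem is a rounded vowel (*do*, *weno*); -za when the last vowel of the stem is an unrounded vowel (*re*, *ve*, *noa*).
*igte* — last vowel /e/ (an unrounded vowel) → -za → *igteza*.
Since the last vowel of *ato* is /o/ (a rounded vowel), it takes -opo, giving *atoopo*.

igteza, atoopo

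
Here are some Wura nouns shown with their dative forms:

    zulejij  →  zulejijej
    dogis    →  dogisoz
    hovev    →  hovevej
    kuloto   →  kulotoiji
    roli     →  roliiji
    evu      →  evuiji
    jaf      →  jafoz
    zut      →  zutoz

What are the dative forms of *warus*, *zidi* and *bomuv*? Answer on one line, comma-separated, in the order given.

Looking at the final sound of each stem: -oz when the stem ends in a voiceless consonant (*dogis*, *jaf*, *zut*); -ej when the stem ends in a voiced consonant (*zulejij*, *hovev*); -iji when the stem ends in a vowel (*kuloto*, *roli*, *evu*).
Since the final sound of *warus* is /s/ (a voiceless consonant), it takes -oz, giving *warusoz*.
*zidi* — final sound /i/ (a vowel) → -iji → *zidiiji*.
The final sound of *bomuv* is /v/, which is a voiced consonant, so the suffix is -ej, giving *bomuvej*.

warusoz, zidiiji, bomuvej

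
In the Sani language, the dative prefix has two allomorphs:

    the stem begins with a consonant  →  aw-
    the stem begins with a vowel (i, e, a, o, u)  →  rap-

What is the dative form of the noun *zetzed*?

*zetzed* — first sound /z/ (a consonant) → aw- → *awzetzed*.

awzetzed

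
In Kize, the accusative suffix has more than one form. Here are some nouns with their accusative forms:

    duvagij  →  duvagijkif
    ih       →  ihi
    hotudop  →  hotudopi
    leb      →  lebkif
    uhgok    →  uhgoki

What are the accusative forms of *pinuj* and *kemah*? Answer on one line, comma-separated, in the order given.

pinujkif, kemahi

The pattern is voicing of the final consonant: -i when the stem ends in a voiceless consonant (*ih*, *hotudop*, *uhgok*); -kif when the stem ends in a voiced consonant (*duvagij*, *leb*).
*pinuj*: final consonant = /j/, voiced → -kif → *pinujkif*.
*kemah* — final consonant /h/ (voiceless) → -i → *kemahi*.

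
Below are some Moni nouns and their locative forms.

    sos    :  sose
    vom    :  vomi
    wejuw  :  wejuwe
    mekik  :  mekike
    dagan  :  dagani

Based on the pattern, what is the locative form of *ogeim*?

The alternation tracks the final consonant of the stem — -i when the stem ends in a nasal (*vom*, *dagan*); -e when the stem ends in a non-nasal consonant (*sos*, *wejuw*, *mekik*).
The final consonant of *ogeim* is /m/, which is a nasal, so the suffix is -i, giving *ogeimi*.

ogeimi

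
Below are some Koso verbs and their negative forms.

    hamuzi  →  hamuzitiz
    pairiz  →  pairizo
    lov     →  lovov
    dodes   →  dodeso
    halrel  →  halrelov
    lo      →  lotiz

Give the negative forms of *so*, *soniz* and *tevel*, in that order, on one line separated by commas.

sotiz, sonizo, tevelov

The suffix is conditioned by the final sound: -o when the stem ends in a sibilant (*pairiz*, *dodes*); -ov when the stem ends in a non-sibilant consonant (*lov*, *halrel*); -tiz when the stem ends in a vowel (*hamuzi*, *lo*).
Since the final sound of *so* is /o/ (a vowel), it takes -tiz, giving *sotiz*.
Since the final sound of *soniz* is /z/ (a sibilant), it takes -o, giving *sonizo*.
*tevel*: final sound = /l/, a non-sibilant consonant → -ov → *tevelov*.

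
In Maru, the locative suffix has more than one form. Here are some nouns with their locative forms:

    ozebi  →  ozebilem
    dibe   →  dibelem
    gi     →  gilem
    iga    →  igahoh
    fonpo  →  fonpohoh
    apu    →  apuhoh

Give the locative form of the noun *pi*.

Looking at the last vowel of each stem: -lem when the last vowel of the stem is a front vowel (*ozebi*, *dibe*, *gi*); -hoh when the last vowel of the stem is a back vowel (*iga*, *fonpo*, *apu*).
The last vowel of *pi* is /i/, which is a front vowel, so the suffix is -lem, giving *pilem*.

pilem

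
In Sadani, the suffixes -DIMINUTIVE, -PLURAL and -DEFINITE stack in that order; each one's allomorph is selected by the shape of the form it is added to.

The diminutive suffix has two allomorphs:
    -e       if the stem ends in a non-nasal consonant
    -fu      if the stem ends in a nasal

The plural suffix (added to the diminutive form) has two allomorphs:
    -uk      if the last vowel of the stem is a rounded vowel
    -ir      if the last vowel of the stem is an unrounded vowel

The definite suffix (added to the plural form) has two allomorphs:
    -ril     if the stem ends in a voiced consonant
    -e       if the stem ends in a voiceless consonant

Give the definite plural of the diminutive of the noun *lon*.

lonfuuke

*lon* — final consonant /n/ (a nasal) → -fu → *lonfu*.
The diminutive form *lonfu* — last vowel /u/ (a rounded vowel) → -uk → *lonfuuk*.
The plural form *lonfuuk*: final consonant = /k/, voiceless → -e → *lonfuuke*.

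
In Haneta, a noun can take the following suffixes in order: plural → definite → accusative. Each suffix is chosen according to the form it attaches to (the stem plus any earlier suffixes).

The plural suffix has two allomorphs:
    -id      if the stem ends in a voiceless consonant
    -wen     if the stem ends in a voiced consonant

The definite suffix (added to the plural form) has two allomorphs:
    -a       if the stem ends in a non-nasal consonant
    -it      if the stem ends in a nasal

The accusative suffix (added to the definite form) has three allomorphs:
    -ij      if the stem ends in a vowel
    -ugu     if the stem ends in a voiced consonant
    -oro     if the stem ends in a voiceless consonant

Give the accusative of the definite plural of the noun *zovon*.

zovonwenitoro

The final consonant of *zovon* is /n/, which is voiced, so the plural suffix is -wen, giving *zovonwen*.
The final consonant of the plural form *zovonwen* is /n/, which is a nasal, so the definite suffix is -it, giving *zovonwenit*.
Since the final sound of the definite form *zovonwenit* is /t/ (a voiceless consonant), it takes -oro, giving *zovonwenitoro*.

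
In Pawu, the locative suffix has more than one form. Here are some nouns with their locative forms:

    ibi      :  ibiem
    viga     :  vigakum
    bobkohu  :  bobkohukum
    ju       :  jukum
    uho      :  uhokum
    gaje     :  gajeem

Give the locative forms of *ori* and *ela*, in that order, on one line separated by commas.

The pattern is front/back vowel harmony: -em when the last vowel of the stem is a front vowel (*ibi*, *gaje*); -kum when the last vowel of the stem is a back vowel (*viga*, *bobkohu*, *ju*, *uho*).
*ori* — last vowel /i/ (a front vowel) → -em → *oriem*.
*ela*: last vowel = /a/, a back vowel → -kum → *elakum*.

oriem, elakum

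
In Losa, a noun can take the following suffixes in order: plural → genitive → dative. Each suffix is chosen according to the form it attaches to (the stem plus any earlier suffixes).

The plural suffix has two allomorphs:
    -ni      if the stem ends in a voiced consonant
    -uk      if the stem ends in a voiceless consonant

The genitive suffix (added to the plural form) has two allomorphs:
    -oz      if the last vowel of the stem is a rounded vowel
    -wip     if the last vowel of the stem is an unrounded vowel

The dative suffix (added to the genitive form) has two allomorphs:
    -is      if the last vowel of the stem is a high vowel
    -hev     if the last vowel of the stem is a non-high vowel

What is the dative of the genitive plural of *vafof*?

vafofukozhev

*vafof*: final consonant = /f/, voiceless → -uk → *vafofuk*.
The plural form *vafofuk* — last vowel /u/ (a rounded vowel) → -oz → *vafofukoz*.
The last vowel of the genitive form *vafofukoz* is /o/, which is a non-high vowel, so the dative suffix is -hev, giving *vafofukozhev*.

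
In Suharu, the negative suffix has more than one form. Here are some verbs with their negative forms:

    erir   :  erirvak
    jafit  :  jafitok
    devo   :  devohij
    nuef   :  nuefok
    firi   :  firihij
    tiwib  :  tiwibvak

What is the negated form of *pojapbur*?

Looking at the final sound of each stem: -ok when the stem ends in a voiceless consonant (*jafit*, *nuef*); -vak when the stem ends in a voiced consonant (*erir*, *tiwib*); -hij when the stem ends in a vowel (*devo*, *firi*).
The final sound of *pojapbur* is /r/, which is a voiced consonant, so the suffix is -vak, giving *pojapburvak*.

pojapburvak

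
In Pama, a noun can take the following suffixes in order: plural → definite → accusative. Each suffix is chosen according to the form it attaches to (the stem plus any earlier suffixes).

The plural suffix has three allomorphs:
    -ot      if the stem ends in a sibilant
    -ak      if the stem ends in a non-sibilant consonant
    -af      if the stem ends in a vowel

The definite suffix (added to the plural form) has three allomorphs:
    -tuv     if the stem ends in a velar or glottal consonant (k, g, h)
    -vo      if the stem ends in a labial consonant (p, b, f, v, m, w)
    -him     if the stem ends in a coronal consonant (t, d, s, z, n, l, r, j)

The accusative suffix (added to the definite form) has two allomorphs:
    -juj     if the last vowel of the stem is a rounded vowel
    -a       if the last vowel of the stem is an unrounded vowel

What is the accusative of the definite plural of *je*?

The final sound of *je* is /e/, which is a vowel, so the plural suffix is -af, giving *jeaf*.
The final consonant of the plural form *jeaf* is /f/, which is labial, so the definite suffix is -vo, giving *jeafvo*.
The last vowel of the definite form *jeafvo* is /o/, which is a rounded vowel, so the accusative suffix is -juj, giving *jeafvojuj*.

jeafvojuj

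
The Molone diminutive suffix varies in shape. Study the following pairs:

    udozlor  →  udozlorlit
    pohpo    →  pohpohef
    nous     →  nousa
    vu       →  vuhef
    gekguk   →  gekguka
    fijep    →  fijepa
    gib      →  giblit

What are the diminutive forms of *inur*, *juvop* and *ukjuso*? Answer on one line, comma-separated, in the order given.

The alternation tracks the final sound of the stem — -a when the stem ends in a voiceless consonant (*nous*, *gekguk*, *fijep*); -lit when the stem ends in a voiced consonant (*udozlor*, *gib*); -hef when the stem ends in a vowel (*pohpo*, *vu*).
*inur*: final sound = /r/, a voiced consonant → -lit → *inurlit*.
*juvop*: final sound = /p/, a voiceless consonant → -a → *juvopa*.
Since the final sound of *ukjuso* is /o/ (a vowel), it takes -hef, giving *ukjusohef*.

inurlit, juvopa, ukjusohef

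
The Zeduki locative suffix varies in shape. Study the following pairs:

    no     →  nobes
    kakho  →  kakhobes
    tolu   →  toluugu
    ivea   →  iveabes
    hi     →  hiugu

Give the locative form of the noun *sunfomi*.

The alternation tracks the last vowel of the stem — -ugu when the last vowel of the stem is a high vowel (*tolu*, *hi*); -bes when the last vowel of the stem is a non-high vowel (*no*, *kakho*, *ivea*).
Since the last vowel of *sunfomi* is /i/ (a high vowel), it takes -ugu, giving *sunfomiugu*.

sunfomiugu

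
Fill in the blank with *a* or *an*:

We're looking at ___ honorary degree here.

The indefinite article is chosen by the initial *sound* of the following word, not its spelling.
*honorary* begins with the sound /ɒ/ (silent h) — a vowel sound.
So the article is *an*: We're looking at an honorary degree here.

an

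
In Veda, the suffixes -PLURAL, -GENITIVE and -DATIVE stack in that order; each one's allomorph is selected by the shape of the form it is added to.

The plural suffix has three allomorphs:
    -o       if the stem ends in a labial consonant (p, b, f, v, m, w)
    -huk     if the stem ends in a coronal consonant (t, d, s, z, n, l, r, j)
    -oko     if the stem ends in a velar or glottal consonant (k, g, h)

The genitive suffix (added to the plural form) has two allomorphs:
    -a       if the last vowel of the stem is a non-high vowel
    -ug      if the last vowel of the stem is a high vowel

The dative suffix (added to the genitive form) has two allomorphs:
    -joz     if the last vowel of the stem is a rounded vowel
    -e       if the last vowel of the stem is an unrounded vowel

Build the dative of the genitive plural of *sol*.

solhukugjoz

*sol*: final consonant = /l/, coronal → -huk → *solhuk*.
The last vowel of the plural form *solhuk* is /u/, which is a high vowel, so the genitive suffix is -ug, giving *solhukug*.
The genitive form *solhukug* — last vowel /u/ (a rounded vowel) → -joz → *solhukugjoz*.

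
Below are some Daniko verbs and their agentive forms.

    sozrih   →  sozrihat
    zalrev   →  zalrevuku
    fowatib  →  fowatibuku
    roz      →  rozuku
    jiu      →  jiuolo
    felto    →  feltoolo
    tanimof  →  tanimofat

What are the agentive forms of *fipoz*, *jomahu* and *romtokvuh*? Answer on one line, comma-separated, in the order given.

The alternation tracks the final sound of the stem — -at when the stem ends in a voiceless consonant (*sozrih*, *tanimof*); -uku when the stem ends in a voiced consonant (*zalrev*, *fowatib*, *roz*); -olo when the stem ends in a vowel (*jiu*, *felto*).
*fipoz* — final sound /z/ (a voiced consonant) → -uku → *fipozuku*.
Since the final sound of *jomahu* is /u/ (a vowel), it takes -olo, giving *jomahuolo*.
*romtokvuh* — final sound /h/ (a voiceless consonant) → -at → *romtokvuhat*.

fipozuku, jomahuolo, romtokvuhat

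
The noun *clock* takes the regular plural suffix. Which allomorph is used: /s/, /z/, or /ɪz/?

/s/

The stem *clock* ends in a voiceless non-sibilant consonant.
The plural suffix surfaces as /ɪz/ after sibilants, /s/ after other voiceless consonants, and /z/ after other voiced sounds.
So the plural -s on *clock* is pronounced /s/.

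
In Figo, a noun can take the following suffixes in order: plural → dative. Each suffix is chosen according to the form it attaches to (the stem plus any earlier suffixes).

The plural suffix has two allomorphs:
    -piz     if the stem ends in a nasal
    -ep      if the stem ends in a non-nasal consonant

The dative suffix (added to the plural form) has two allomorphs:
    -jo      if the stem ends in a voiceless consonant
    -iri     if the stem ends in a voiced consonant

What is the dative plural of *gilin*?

*gilin* — final consonant /n/ (a nasal) → -piz → *gilinpiz*.
The plural form *gilinpiz*: final consonant = /z/, voiced → -iri → *gilinpiziri*.

gilinpiziri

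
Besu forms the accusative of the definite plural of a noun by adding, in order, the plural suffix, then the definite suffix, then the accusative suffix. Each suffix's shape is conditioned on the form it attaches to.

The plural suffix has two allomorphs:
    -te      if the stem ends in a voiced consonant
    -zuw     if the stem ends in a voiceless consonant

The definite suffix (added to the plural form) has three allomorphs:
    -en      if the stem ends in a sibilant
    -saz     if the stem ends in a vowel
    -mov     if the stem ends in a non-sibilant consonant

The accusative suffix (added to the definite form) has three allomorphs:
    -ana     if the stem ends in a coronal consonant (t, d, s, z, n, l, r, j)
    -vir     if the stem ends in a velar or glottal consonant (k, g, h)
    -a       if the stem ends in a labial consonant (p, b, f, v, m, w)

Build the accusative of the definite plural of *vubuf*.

Since the final consonant of *vubuf* is /f/ (voiceless), it takes -zuw, giving *vubufzuw*.
Since the final sound of the plural form *vubufzuw* is /w/ (a non-sibilant consonant), it takes -mov, giving *vubufzuwmov*.
The definite form *vubufzuwmov*: final consonant = /v/, labial → -a → *vubufzuwmova*.

vubufzuwmova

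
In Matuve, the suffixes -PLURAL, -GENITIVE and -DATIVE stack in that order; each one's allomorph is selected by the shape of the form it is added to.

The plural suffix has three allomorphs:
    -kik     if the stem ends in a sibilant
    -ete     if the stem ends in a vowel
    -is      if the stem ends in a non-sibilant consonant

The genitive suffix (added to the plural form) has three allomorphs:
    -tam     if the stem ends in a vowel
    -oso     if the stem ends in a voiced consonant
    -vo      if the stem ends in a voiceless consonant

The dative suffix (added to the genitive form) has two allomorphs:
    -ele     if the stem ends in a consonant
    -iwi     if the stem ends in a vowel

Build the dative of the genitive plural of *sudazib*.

*sudazib*: final sound = /b/, a non-sibilant consonant → -is → *sudazibis*.
Since the final sound of the plural form *sudazibis* is /s/ (a voiceless consonant), it takes -vo, giving *sudazibisvo*.
The final sound of the genitive form *sudazibisvo* is /o/, which is a vowel, so the dative suffix is -iwi, giving *sudazibisvoiwi*.

sudazibisvoiwi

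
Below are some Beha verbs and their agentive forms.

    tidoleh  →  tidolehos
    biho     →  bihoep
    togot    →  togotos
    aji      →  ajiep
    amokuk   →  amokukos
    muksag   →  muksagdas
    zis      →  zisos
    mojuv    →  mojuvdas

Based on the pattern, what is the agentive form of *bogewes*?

bogewesos

Looking at the final sound of each stem: -os when the stem ends in a voiceless consonant (*tidoleh*, *togot*, *amokuk*, *zis*); -das when the stem ends in a voiced consonant (*muksag*, *mojuv*); -ep when the stem ends in a vowel (*biho*, *aji*).
*bogewes* — final sound /s/ (a voiceless consonant) → -os → *bogewesos*.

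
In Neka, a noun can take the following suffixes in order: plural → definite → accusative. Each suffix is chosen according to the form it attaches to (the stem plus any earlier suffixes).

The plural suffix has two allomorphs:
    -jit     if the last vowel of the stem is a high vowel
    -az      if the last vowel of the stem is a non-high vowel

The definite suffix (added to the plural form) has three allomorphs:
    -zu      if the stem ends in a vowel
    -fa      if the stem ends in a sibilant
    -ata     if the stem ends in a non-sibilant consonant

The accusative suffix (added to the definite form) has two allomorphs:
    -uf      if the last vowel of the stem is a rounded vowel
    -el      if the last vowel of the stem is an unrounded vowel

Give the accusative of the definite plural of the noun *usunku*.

The last vowel of *usunku* is /u/, which is a high vowel, so the plural suffix is -jit, giving *usunkujit*.
Since the final sound of the plural form *usunkujit* is /t/ (a non-sibilant consonant), it takes -ata, giving *usunkujitata*.
The definite form *usunkujitata* — last vowel /a/ (an unrounded vowel) → -el → *usunkujitatael*.

usunkujitatael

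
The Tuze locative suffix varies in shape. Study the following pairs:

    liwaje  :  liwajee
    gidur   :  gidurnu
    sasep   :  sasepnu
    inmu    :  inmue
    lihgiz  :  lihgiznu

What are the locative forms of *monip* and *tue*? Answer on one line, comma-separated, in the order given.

Looking at the final sound of each stem: -nu when the stem ends in a consonant (*gidur*, *sasep*, *lihgiz*); -e when the stem ends in a vowel (*liwaje*, *inmu*).
Since the final sound of *monip* is /p/ (a consonant), it takes -nu, giving *monipnu*.
Since the final sound of *tue* is /e/ (a vowel), it takes -e, giving *tuee*.

monipnu, tuee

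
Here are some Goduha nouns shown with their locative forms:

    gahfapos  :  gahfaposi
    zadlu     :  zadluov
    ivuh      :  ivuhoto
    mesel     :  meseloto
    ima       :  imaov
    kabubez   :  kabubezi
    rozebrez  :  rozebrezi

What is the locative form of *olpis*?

The suffix is conditioned by the final sound: -i when the stem ends in a sibilant (*gahfapos*, *kabubez*, *rozebrez*); -oto when the stem ends in a non-sibilant consonant (*ivuh*, *mesel*); -ov when the stem ends in a vowel (*zadlu*, *ima*).
*olpis* — final sound /s/ (a sibilant) → -i → *olpisi*.

olpisi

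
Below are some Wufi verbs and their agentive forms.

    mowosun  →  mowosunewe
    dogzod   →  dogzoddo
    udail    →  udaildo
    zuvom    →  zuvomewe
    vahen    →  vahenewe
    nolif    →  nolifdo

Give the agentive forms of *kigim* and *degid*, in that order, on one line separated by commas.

kigimewe, degiddo

The alternation tracks the final consonant of the stem — -ewe when the stem ends in a nasal (*mowosun*, *zuvom*, *vahen*); -do when the stem ends in a non-nasal consonant (*dogzod*, *udail*, *nolif*).
*kigim*: final consonant = /m/, a nasal → -ewe → *kigimewe*.
The final consonant of *degid* is /d/, which is non-nasal, so the suffix is -do, giving *degiddo*.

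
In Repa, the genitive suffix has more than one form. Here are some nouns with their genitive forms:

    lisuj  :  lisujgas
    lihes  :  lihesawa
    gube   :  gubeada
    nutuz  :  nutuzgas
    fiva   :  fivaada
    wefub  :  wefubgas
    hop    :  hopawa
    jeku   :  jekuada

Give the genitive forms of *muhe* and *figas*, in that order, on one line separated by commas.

muheada, figasawa

The alternation tracks the final sound of the stem — -awa when the stem ends in a voiceless consonant (*lihes*, *hop*); -gas when the stem ends in a voiced consonant (*lisuj*, *nutuz*, *wefub*); -ada when the stem ends in a vowel (*gube*, *fiva*, *jeku*).
*muhe*: final sound = /e/, a vowel → -ada → *muheada*.
*figas* — final sound /s/ (a voiceless consonant) → -awa → *figasawa*.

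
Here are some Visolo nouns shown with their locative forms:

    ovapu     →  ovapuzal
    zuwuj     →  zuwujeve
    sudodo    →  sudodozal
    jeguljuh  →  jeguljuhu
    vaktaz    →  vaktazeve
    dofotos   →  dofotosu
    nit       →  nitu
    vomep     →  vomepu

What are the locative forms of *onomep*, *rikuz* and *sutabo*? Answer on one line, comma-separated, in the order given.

Looking at the final sound of each stem: -u when the stem ends in a voiceless consonant (*jeguljuh*, *dofotos*, *nit*, *vomep*); -eve when the stem ends in a voiced consonant (*zuwuj*, *vaktaz*); -zal when the stem ends in a vowel (*ovapu*, *sudodo*).
The final sound of *onomep* is /p/, which is a voiceless consonant, so the suffix is -u, giving *onomepu*.
The final sound of *rikuz* is /z/, which is a voiced consonant, so the suffix is -eve, giving *rikuzeve*.
*sutabo*: final sound = /o/, a vowel → -zal → *sutabozal*.

onomepu, rikuzeve, sutabozal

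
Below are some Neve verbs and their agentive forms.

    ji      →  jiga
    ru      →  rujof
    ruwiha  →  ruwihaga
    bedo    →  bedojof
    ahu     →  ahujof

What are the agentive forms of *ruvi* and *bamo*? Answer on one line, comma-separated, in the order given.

The pattern is rounding harmony: -jof when the last vowel of the stem is a rounded vowel (*ru*, *bedo*, *ahu*); -ga when the last vowel of the stem is an unrounded vowel (*ji*, *ruwiha*).
*ruvi*: last vowel = /i/, an unrounded vowel → -ga → *ruviga*.
*bamo*: last vowel = /o/, a rounded vowel → -jof → *bamojof*.

ruviga, bamojof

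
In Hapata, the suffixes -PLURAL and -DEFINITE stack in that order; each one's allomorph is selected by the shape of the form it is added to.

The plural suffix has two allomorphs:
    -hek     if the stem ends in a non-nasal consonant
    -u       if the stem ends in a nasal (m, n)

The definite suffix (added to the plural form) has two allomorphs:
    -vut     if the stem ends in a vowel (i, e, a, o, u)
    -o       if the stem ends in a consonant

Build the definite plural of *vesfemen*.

*vesfemen*: final consonant = /n/, a nasal → -u → *vesfemenu*.
The plural form *vesfemenu*: final sound = /u/, a vowel → -vut → *vesfemenuvut*.

vesfemenuvut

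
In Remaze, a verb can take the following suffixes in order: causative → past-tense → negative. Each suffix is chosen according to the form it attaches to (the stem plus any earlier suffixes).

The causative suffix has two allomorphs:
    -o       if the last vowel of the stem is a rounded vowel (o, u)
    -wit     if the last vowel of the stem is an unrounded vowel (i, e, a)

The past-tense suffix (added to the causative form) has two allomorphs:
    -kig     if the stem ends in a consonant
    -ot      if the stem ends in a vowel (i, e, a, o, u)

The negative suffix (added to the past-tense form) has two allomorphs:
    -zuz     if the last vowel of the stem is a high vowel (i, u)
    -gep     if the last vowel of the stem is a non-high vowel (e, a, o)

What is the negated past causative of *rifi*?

rifiwitkigzuz

*rifi* — last vowel /i/ (an unrounded vowel) → -wit → *rifiwit*.
Since the final sound of the causative form *rifiwit* is /t/ (a consonant), it takes -kig, giving *rifiwitkig*.
The past-tense form *rifiwitkig* — last vowel /i/ (a high vowel) → -zuz → *rifiwitkigzuz*.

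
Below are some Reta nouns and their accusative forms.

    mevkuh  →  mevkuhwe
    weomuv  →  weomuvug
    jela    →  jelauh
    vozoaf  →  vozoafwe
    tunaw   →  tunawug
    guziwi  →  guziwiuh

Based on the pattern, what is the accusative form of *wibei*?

Looking at the final sound of each stem: -we when the stem ends in a voiceless consonant (*mevkuh*, *vozoaf*); -ug when the stem ends in a voiced consonant (*weomuv*, *tunaw*); -uh when the stem ends in a vowel (*jela*, *guziwi*).
*wibei* — final sound /i/ (a vowel) → -uh → *wibeiuh*.

wibeiuh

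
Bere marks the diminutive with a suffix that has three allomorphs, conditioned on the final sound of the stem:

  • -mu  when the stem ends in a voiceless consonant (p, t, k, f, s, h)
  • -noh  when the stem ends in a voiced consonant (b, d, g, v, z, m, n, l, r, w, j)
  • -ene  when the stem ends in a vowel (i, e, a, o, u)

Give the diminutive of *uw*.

The final sound of *uw* is /w/, which is a voiced consonant, so the suffix is -noh, giving *uwnoh*.

uwnoh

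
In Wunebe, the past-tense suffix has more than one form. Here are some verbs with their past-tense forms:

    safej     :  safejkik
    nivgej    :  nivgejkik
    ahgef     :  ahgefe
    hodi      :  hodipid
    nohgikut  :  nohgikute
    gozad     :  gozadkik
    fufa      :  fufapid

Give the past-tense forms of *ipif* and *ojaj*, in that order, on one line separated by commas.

ipife, ojajkik

The pattern is voicing of the final sound: -e when the stem ends in a voiceless consonant (*ahgef*, *nohgikut*); -kik when the stem ends in a voiced consonant (*safej*, *nivgej*, *gozad*); -pid when the stem ends in a vowel (*hodi*, *fufa*).
Since the final sound of *ipif* is /f/ (a voiceless consonant), it takes -e, giving *ipife*.
The final sound of *ojaj* is /j/, which is a voiced consonant, so the suffix is -kik, giving *ojajkik*.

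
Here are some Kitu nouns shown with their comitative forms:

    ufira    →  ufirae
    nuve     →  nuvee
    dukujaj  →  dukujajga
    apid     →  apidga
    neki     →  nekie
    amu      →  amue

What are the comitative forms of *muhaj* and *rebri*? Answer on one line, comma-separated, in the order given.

muhajga, rebrie

The suffix is conditioned by the final sound: -ga when the stem ends in a consonant (*dukujaj*, *apid*); -e when the stem ends in a vowel (*ufira*, *nuve*, *neki*, *amu*).
Since the final sound of *muhaj* is /j/ (a consonant), it takes -ga, giving *muhajga*.
Since the final sound of *rebri* is /i/ (a vowel), it takes -e, giving *rebrie*.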